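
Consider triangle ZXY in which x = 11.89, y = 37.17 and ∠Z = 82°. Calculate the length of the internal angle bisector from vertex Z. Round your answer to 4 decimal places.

By the law of cosines, z² = x² + y² − 2·x·y·cos Z = 1400, so z ≈ 37.416.
The bisector from Z has length 2·x·y·cos(∠Z/2)/(x+y) ≈ 13.597.

t_Z ≈ 13.5974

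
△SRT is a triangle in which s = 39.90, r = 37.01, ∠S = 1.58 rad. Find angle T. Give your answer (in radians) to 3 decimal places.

∠T ≈ 0.374 rad

Law of sines: sin R = r·sin S/s ≈ 0.92753.
Since s ≥ r, only the acute value applies: ∠R ≈ 1.188 rad.
Then ∠T = π − ∠S − ∠R ≈ 0.374 rad.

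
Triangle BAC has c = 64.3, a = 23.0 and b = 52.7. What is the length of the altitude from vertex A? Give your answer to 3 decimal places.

Semiperimeter s = (52.7 + 23 + 64.3)/2 = 70.
Heron's formula: area = √(70·17.3·47·5.7) ≈ 569.58.
The altitude from A has length 2·area/a ≈ 49.529.

49.529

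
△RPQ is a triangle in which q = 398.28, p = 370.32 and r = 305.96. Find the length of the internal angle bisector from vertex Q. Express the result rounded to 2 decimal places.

By the law of cosines, cos Q = (r² + p² − q²) / (2·r·p) ≈ 0.31827, so ∠Q ≈ 71.44°.
The bisector from Q has length 2·r·p·cos(∠Q/2)/(r+p) ≈ 272.04.

272.04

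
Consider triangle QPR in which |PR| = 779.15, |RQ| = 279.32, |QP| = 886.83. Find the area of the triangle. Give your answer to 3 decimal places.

Semiperimeter s = (779.15 + 279.32 + 886.83)/2 = 972.65.
Heron's formula: area = √(972.65·193.5·693.33·85.82) ≈ 1.0582e+05.

105823.722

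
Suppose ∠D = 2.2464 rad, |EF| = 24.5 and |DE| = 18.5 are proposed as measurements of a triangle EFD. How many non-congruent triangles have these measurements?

1

|DE|·sin D = 18.5·sin(2.2464 rad) ≈ 14.44.
Since ∠D is not acute, a triangle exists only if |EF| > |DE|; here |EF| > |DE|, so there is exactly one triangle.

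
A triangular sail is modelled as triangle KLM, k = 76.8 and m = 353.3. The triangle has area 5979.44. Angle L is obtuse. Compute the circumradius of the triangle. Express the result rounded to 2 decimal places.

R ≈ 480.54

From area = ½·m·k·sin L, we get sin L = 2·area/(m·k) ≈ 0.44074.
Taking the obtuse solution, ∠L ≈ 153.85°.
Law of cosines then gives l ≈ 423.59.
Circumradius = l/(2 sin L) ≈ 480.54.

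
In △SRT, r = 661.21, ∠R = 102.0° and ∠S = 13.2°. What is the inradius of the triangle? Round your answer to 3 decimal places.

The third angle is ∠T = 180° − ∠S − ∠R = 64.80°.
Law of sines: s = r·sin S/sin R ≈ 154.36.
Law of sines: t = r·sin T/sin R ≈ 611.65.
Area = ½·r·s·sin T ≈ 46176.
Semiperimeter p = (154.36+661.21+611.65)/2 = 713.61.
Inradius = area/p = 46176/713.61 ≈ 64.707.

64.707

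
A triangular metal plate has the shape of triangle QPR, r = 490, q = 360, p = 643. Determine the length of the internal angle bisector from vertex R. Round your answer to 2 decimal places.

419.80

By the law of cosines, cos R = (q² + p² − r²) / (2·q·p) ≈ 0.65437, so ∠R ≈ 0.857 rad.
The bisector from R has length 2·q·p·cos(∠R/2)/(q+p) ≈ 419.8.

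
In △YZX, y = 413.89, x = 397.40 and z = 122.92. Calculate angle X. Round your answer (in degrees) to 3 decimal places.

By the law of cosines, cos X = (y² + z² − x²) / (2·y·z) ≈ 0.27997, so ∠X ≈ 73.74°.

∠X ≈ 73.741°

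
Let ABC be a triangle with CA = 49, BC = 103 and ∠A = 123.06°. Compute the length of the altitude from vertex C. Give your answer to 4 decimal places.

41.0669

Law of sines: sin B = CA·sin A/BC ≈ 0.39871.
Since BC ≥ CA, only the acute value applies: ∠B ≈ 23.50°.
Then ∠C = 180° − ∠A − ∠B ≈ 33.44°.
Law of sines gives AB = BC·sin C/sin A ≈ 67.729.
Area = ½·BC·CA·sin C ≈ 1390.7.
The altitude from C has length 2·area/AB ≈ 41.067.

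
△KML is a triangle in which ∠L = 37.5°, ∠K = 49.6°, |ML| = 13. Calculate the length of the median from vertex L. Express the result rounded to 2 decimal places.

The third angle is ∠M = 180° − ∠L − ∠K = 92.90°.
Law of sines: |LK| = |ML|·sin M/sin K ≈ 17.049.
Law of sines: |KM| = |ML|·sin L/sin K ≈ 10.392.
Median from L: ½√(2·|ML|² + 2·|LK|² − |KM|²) ≈ 14.242.

14.24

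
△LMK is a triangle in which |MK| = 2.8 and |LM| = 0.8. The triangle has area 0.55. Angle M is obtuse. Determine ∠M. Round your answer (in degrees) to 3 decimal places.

∠M ≈ 150.589°

From area = ½·|LM|·|MK|·sin M, we get sin M = 2·area/(|LM|·|MK|) ≈ 0.49107.
Taking the obtuse solution, ∠M ≈ 150.59°.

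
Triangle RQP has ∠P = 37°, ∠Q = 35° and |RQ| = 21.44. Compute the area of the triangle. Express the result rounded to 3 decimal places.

208.331

The third angle is ∠R = 180° − ∠Q − ∠P = 108.00°.
Law of sines: |QP| = |RQ|·sin R/sin P ≈ 33.882.
Law of sines: |PR| = |RQ|·sin Q/sin P ≈ 20.434.
Area = ½·|RQ|·|QP|·sin Q ≈ 208.33.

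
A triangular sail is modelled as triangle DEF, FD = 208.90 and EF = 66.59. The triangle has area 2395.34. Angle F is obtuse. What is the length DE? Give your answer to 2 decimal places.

272.38

From area = ½·EF·FD·sin F, we get sin F = 2·area/(EF·FD) ≈ 0.34439.
Taking the obtuse solution, ∠F ≈ 159.86°.
Law of cosines then gives DE ≈ 272.38.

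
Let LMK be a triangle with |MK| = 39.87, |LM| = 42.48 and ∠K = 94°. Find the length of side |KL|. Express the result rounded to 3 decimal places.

Law of sines: sin L = |MK|·sin K/|LM| ≈ 0.93627.
Since |LM| ≥ |MK|, only the acute value applies: ∠L ≈ 69.43°.
Then ∠M = 180° − ∠K − ∠L ≈ 16.57°.
Law of sines gives |KL| = |LM|·sin M/sin K ≈ 12.141.

12.141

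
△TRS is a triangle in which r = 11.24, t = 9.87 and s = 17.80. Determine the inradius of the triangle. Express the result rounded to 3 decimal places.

Semiperimeter p = (9.87 + 11.24 + 17.8)/2 = 19.455.
Heron's formula: area = √(19.455·9.585·8.215·1.655) ≈ 50.352.
Inradius = area/p = 50.352/19.455 ≈ 2.5881.

2.588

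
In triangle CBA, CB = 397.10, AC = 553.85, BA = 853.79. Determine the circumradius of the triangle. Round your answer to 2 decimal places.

R ≈ 534.30

By the law of cosines, cos C = (AC² + CB² − BA²) / (2·AC·CB) ≈ -0.60136, so ∠C ≈ 126.97°.
Circumradius = BA/(2 sin C) ≈ 534.3.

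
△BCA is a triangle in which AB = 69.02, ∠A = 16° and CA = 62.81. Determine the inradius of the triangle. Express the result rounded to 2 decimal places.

By the law of cosines, BC² = CA² + AB² − 2·CA·AB·cos A = 374.44, so BC ≈ 19.35.
Area = ½·CA·AB·sin A ≈ 597.46.
Semiperimeter s = (62.81+69.02+19.35)/2 = 75.59.
Inradius = area/s = 597.46/75.59 ≈ 7.904.

r ≈ 7.90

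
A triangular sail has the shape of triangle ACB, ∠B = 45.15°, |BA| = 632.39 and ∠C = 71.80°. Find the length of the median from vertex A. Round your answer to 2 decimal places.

The third angle is ∠A = 180° − ∠C − ∠B = 63.05°.
Law of sines: |CB| = |BA|·sin A/sin C ≈ 593.4.
Law of sines: |AC| = |BA|·sin B/sin C ≈ 471.95.
Median from A: ½√(2·|BA|² + 2·|AC|² − |CB|²) ≈ 472.54.

m_A ≈ 472.54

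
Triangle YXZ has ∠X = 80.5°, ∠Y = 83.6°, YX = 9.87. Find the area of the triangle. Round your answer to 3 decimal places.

area ≈ 174.263

The third angle is ∠Z = 180° − ∠Y − ∠X = 15.90°.
Law of sines: XZ = YX·sin Y/sin Z ≈ 35.803.
Law of sines: ZY = YX·sin X/sin Z ≈ 35.533.
Area = ½·YX·XZ·sin X ≈ 174.26.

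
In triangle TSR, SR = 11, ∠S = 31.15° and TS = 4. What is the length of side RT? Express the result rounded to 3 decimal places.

By the law of cosines, RT² = TS² + SR² − 2·TS·SR·cos S = 61.688, so RT ≈ 7.8542.

7.854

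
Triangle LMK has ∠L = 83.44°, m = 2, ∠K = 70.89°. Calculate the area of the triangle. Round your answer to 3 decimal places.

The third angle is ∠M = 180° − ∠K − ∠L = 25.67°.
Law of sines: l = m·sin L/sin M ≈ 4.5867.
Law of sines: k = m·sin K/sin M ≈ 4.3625.
Area = ½·m·l·sin K ≈ 4.3339.

4.334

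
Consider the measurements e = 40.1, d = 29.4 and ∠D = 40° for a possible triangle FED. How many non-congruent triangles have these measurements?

2

e·sin D = 40.1·sin(40°) ≈ 25.78.
Since e sin D < d < e (25.78 < 29.4 < 40.1), two triangles exist.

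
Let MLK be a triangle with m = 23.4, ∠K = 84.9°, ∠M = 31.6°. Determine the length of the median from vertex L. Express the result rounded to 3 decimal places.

m_L ≈ 29.389

The third angle is ∠L = 180° − ∠K − ∠M = 63.50°.
Law of sines: l = m·sin L/sin M ≈ 39.966.
Law of sines: k = m·sin K/sin M ≈ 44.481.
Median from L: ½√(2·k² + 2·m² − l²) ≈ 29.389.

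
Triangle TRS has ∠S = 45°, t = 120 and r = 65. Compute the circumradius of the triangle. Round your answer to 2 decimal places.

61.62

By the law of cosines, s² = t² + r² − 2·t·r·cos S = 7594.1, so s ≈ 87.144.
Area = ½·t·r·sin S ≈ 2757.7.
Circumradius = s/(2 sin S) ≈ 61.62.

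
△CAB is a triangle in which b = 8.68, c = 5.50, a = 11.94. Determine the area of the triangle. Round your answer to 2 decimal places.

Semiperimeter s = (5.5 + 11.94 + 8.68)/2 = 13.06.
Heron's formula: area = √(13.06·7.56·1.12·4.38) ≈ 22.008.

area ≈ 22.01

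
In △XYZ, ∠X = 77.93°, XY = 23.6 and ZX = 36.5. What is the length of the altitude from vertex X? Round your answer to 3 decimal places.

By the law of cosines, YZ² = ZX² + XY² − 2·ZX·XY·cos X = 1529, so YZ ≈ 39.102.
Area = ½·ZX·XY·sin X ≈ 421.18.
The altitude from X has length 2·area/YZ ≈ 21.543.

21.543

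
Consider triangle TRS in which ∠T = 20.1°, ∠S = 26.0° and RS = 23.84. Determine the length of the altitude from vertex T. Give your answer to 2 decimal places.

The third angle is ∠R = 180° − ∠S − ∠T = 133.90°.
Law of sines: ST = RS·sin R/sin T ≈ 49.985.
Law of sines: TR = RS·sin S/sin T ≈ 30.41.
Area = ½·RS·ST·sin S ≈ 261.19.
The altitude from T has length 2·area/RS ≈ 21.912.

h_T ≈ 21.91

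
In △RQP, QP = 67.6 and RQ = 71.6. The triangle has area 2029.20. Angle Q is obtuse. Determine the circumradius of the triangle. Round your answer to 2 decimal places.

From area = ½·RQ·QP·sin Q, we get sin Q = 2·area/(RQ·QP) ≈ 0.83848.
Taking the obtuse solution, ∠Q ≈ 2.147 rad.
Law of cosines then gives PR ≈ 122.36.
Circumradius = PR/(2 sin Q) ≈ 72.963.

72.96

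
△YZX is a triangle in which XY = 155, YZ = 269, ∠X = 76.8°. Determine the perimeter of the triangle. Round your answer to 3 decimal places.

682.080

Law of sines: sin Z = XY·sin X/YZ ≈ 0.56098.
Since YZ ≥ XY, only the acute value applies: ∠Z ≈ 34.12°.
Then ∠Y = 180° − ∠X − ∠Z ≈ 69.08°.
Law of sines gives ZX = YZ·sin Y/sin X ≈ 258.08.
Semiperimeter s = (258.08+155+269)/2 = 341.04.
Perimeter = 258.08 + 155 + 269 = 682.08.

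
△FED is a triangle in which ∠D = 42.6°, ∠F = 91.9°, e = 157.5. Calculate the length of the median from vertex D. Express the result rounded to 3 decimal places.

The third angle is ∠E = 180° − ∠D − ∠F = 45.50°.
Law of sines: f = e·sin F/sin E ≈ 220.7.
Law of sines: d = e·sin D/sin E ≈ 149.47.
Median from D: ½√(2·f² + 2·e² − d²) ≈ 176.56.

176.556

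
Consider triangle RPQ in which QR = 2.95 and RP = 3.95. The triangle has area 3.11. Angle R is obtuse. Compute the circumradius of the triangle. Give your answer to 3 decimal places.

6.214

From area = ½·QR·RP·sin R, we get sin R = 2·area/(QR·RP) ≈ 0.53379.
Taking the obtuse solution, ∠R ≈ 147.74°.
Law of cosines then gives PQ ≈ 6.6342.
Circumradius = PQ/(2 sin R) ≈ 6.2142.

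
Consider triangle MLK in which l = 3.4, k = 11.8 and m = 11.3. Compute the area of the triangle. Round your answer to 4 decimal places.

Semiperimeter s = (11.3 + 3.4 + 11.8)/2 = 13.25.
Heron's formula: area = √(13.25·1.95·9.85·1.45) ≈ 19.21.

19.2100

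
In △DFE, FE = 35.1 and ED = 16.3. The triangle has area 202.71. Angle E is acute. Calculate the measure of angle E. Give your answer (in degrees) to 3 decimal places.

From area = ½·FE·ED·sin E, we get sin E = 2·area/(FE·ED) ≈ 0.70862.
Taking the acute solution, ∠E ≈ 45.12°.

∠E ≈ 45.122°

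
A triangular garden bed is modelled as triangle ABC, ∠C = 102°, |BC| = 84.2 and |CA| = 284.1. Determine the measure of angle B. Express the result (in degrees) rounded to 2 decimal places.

By the law of cosines, |AB|² = |BC|² + |CA|² − 2·|BC|·|CA|·cos C = 97749, so |AB| ≈ 312.65.
Law of cosines again: cos B = (|AB|² + |BC|² − |CA|²)/(2·|AB|·|BC|) ≈ 0.45824, so ∠B ≈ 62.73°.

∠B ≈ 62.73°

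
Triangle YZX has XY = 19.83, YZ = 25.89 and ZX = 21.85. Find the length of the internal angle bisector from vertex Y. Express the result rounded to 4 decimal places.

19.9033

By the law of cosines, cos Y = (XY² + YZ² − ZX²) / (2·XY·YZ) ≈ 0.57080, so ∠Y ≈ 55.19°.
The bisector from Y has length 2·XY·YZ·cos(∠Y/2)/(XY+YZ) ≈ 19.903.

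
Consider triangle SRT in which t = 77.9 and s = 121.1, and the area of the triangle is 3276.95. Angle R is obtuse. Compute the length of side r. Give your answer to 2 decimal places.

From area = ½·t·s·sin R, we get sin R = 2·area/(t·s) ≈ 0.69473.
Taking the obtuse solution, ∠R ≈ 135.99°.
Law of cosines then gives r ≈ 185.21.

185.21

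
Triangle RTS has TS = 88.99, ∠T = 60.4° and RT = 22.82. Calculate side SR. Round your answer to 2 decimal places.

By the law of cosines, SR² = RT² + TS² − 2·RT·TS·cos T = 6433.8, so SR ≈ 80.211.

80.21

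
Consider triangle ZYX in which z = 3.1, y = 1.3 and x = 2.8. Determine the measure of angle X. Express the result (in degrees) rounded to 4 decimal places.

By the law of cosines, cos X = (z² + y² − x²) / (2·z·y) ≈ 0.42928, so ∠X ≈ 64.58°.

∠X ≈ 64.5781°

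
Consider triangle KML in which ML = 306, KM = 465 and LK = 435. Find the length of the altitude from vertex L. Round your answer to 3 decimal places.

Semiperimeter s = (306 + 435 + 465)/2 = 603.
Heron's formula: area = √(603·297·168·138) ≈ 64436.
The altitude from L has length 2·area/KM ≈ 277.15.

277.146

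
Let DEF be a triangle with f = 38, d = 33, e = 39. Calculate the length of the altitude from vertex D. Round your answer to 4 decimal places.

Semiperimeter s = (33 + 39 + 38)/2 = 55.
Heron's formula: area = √(55·22·16·17) ≈ 573.69.
The altitude from D has length 2·area/d ≈ 34.769.

34.7691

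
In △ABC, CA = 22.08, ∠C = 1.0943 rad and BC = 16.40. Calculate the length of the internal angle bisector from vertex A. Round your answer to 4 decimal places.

19.6891

By the law of cosines, AB² = BC² + CA² − 2·BC·CA·cos C = 424.31, so AB ≈ 20.599.
Law of cosines again: cos A = (CA² + AB² − BC²)/(2·CA·AB) ≈ 0.70673, so ∠A ≈ 0.7859 rad.
The bisector from A has length 2·CA·AB·cos(∠A/2)/(CA+AB) ≈ 19.689.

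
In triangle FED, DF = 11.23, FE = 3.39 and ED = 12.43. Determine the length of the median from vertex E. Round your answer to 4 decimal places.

Median from E: ½√(2·FE² + 2·ED² − DF²) ≈ 7.1743.

m_E ≈ 7.1743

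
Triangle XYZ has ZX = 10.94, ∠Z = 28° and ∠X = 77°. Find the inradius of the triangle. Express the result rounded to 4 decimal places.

2.0767

The third angle is ∠Y = 180° − ∠Z − ∠X = 75.00°.
Law of sines: YZ = ZX·sin X/sin Y ≈ 11.036.
Law of sines: XY = ZX·sin Z/sin Y ≈ 5.3172.
Area = ½·ZX·YZ·sin Z ≈ 28.34.
Semiperimeter s = (11.036+10.94+5.3172)/2 = 13.646.
Inradius = area/s = 28.34/13.646 ≈ 2.0767.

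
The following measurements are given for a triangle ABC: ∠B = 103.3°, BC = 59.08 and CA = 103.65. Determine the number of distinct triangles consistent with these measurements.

BC·sin B = 59.08·sin(103.3°) ≈ 57.5.
Since ∠B is not acute, a triangle exists only if CA > BC; here CA > BC, so there is exactly one triangle.

1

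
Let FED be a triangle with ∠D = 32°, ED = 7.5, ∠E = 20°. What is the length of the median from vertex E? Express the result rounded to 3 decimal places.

The third angle is ∠F = 180° − ∠E − ∠D = 128.00°.
Law of sines: DF = ED·sin E/sin F ≈ 3.2552.
Law of sines: FE = ED·sin D/sin F ≈ 5.0436.
Median from E: ½√(2·FE² + 2·ED² − DF²) ≈ 6.1802.

6.180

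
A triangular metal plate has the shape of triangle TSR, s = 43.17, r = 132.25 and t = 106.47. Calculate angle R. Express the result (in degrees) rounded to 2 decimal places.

By the law of cosines, cos R = (t² + s² − r²) / (2·t·s) ≈ -0.46674, so ∠R ≈ 117.82°.

∠R ≈ 117.82°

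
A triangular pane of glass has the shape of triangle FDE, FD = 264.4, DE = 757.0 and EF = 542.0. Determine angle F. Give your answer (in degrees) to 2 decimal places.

By the law of cosines, cos F = (EF² + FD² − DE²) / (2·EF·FD) ≈ -0.73053, so ∠F ≈ 136.93°.

∠F ≈ 136.93°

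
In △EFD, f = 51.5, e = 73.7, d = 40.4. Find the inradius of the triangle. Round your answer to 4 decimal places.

r ≈ 12.0770

Semiperimeter s = (73.7 + 51.5 + 40.4)/2 = 82.8.
Heron's formula: area = √(82.8·9.1·31.3·42.4) ≈ 999.98.
Inradius = area/s = 999.98/82.8 ≈ 12.077.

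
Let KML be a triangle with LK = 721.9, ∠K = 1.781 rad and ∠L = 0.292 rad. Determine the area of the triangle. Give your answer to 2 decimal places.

83692.71

The third angle is ∠M = π − ∠L − ∠K = 1.069 rad.
Law of sines: ML = LK·sin K/sin M ≈ 805.47.
Law of sines: KM = LK·sin L/sin M ≈ 237.09.
Area = ½·LK·ML·sin L ≈ 83693.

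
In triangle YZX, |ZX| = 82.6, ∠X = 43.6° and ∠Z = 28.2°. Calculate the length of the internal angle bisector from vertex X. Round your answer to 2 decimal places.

The third angle is ∠Y = 180° − ∠Z − ∠X = 108.20°.
Law of sines: |XY| = |ZX|·sin Z/sin Y ≈ 41.088.
Law of sines: |YZ| = |ZX|·sin X/sin Y ≈ 59.962.
The bisector from X has length 2·|ZX|·|XY|·cos(∠X/2)/(|ZX|+|XY|) ≈ 50.954.

t_X ≈ 50.95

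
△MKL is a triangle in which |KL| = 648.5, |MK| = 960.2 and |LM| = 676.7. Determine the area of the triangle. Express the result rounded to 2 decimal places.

219150.20

Semiperimeter s = (648.5 + 676.7 + 960.2)/2 = 1142.7.
Heron's formula: area = √(1142.7·494.2·466·182.5) ≈ 2.1915e+05.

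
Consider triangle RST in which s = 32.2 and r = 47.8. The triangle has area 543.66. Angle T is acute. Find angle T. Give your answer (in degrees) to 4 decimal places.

From area = ½·r·s·sin T, we get sin T = 2·area/(r·s) ≈ 0.70644.
Taking the acute solution, ∠T ≈ 44.95°.

∠T ≈ 44.9458°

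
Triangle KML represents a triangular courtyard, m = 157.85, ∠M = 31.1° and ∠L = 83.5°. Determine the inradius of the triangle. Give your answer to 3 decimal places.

The third angle is ∠K = 180° − ∠M − ∠L = 65.40°.
Law of sines: k = m·sin K/sin M ≈ 277.86.
Law of sines: l = m·sin L/sin M ≈ 303.63.
Area = ½·m·k·sin L ≈ 21789.
Semiperimeter s = (277.86+157.85+303.63)/2 = 369.67.
Inradius = area/s = 21789/369.67 ≈ 58.942.

58.942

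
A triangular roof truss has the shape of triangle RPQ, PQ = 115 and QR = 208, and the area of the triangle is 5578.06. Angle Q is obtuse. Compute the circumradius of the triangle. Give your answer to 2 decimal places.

From area = ½·PQ·QR·sin Q, we get sin Q = 2·area/(PQ·QR) ≈ 0.46639.
Taking the obtuse solution, ∠Q ≈ 152.20°.
Law of cosines then gives RP ≈ 314.34.
Circumradius = RP/(2 sin Q) ≈ 336.99.

336.99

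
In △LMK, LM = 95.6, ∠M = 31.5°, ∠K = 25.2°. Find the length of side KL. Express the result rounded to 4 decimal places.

117.3163

The third angle is ∠L = 180° − ∠M − ∠K = 123.30°.
Law of sines: KL = LM·sin M/sin K ≈ 117.32.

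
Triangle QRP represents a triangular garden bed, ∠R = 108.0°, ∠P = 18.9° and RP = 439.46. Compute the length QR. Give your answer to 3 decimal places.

The third angle is ∠Q = 180° − ∠R − ∠P = 53.10°.
Law of sines: QR = RP·sin P/sin Q ≈ 178.01.

178.006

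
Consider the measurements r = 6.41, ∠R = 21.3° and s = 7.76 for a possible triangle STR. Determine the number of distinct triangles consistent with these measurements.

s·sin R = 7.76·sin(21.3°) ≈ 2.819.
Since s sin R < r < s (2.819 < 6.41 < 7.76), two triangles exist.

2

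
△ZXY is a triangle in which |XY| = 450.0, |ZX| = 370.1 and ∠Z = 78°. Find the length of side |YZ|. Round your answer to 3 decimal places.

344.244

Law of sines: sin Y = |ZX|·sin Z/|XY| ≈ 0.80447.
Since |XY| ≥ |ZX|, only the acute value applies: ∠Y ≈ 53.56°.
Then ∠X = 180° − ∠Z − ∠Y ≈ 48.44°.
Law of sines gives |YZ| = |XY|·sin X/sin Z ≈ 344.24.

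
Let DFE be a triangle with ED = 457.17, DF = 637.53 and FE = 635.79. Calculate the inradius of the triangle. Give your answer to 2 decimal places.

Semiperimeter s = (635.79 + 457.17 + 637.53)/2 = 865.25.
Heron's formula: area = √(865.25·229.46·408.07·227.72) ≈ 1.3583e+05.
Inradius = area/s = 1.3583e+05/865.25 ≈ 156.98.

r ≈ 156.98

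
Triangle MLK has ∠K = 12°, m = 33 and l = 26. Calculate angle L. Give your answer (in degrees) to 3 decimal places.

∠L ≈ 35.537°

By the law of cosines, k² = m² + l² − 2·m·l·cos K = 86.499, so k ≈ 9.3005.
Law of cosines again: cos L = (k² + m² − l²)/(2·k·m) ≈ 0.81374, so ∠L ≈ 35.54°.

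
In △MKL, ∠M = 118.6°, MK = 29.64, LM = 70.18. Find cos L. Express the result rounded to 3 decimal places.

cos L ≈ 0.956

By the law of cosines, KL² = LM² + MK² − 2·LM·MK·cos M = 7795.2, so KL ≈ 88.291.
Law of cosines again: cos L = (KL² + LM² − MK²)/(2·KL·LM) ≈ 0.95558, so ∠L ≈ 17.14°.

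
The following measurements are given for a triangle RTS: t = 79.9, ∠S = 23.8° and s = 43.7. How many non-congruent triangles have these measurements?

t·sin S = 79.9·sin(23.8°) ≈ 32.24.
Since t sin S < s < t (32.24 < 43.7 < 79.9), two triangles exist.

2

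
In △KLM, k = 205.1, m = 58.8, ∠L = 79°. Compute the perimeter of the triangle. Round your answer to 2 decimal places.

By the law of cosines, l² = m² + k² − 2·m·k·cos L = 40921, so l ≈ 202.29.
Semiperimeter s = (205.1+202.29+58.8)/2 = 233.09.
Perimeter = 205.1 + 202.29 + 58.8 = 466.19.

perimeter ≈ 466.19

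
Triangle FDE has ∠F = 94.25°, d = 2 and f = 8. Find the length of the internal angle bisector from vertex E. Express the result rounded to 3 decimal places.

2.600

Law of sines: sin D = d·sin F/f ≈ 0.24931.
Since f ≥ d, only the acute value applies: ∠D ≈ 14.44°.
Then ∠E = 180° − ∠F − ∠D ≈ 71.31°.
Law of sines gives e = f·sin E/sin F ≈ 7.5992.
The bisector from E has length 2·f·d·cos(∠E/2)/(f+d) ≈ 2.6001.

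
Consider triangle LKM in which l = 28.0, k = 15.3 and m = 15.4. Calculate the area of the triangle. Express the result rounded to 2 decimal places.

88.12

Semiperimeter s = (28 + 15.3 + 15.4)/2 = 29.35.
Heron's formula: area = √(29.35·1.35·14.05·13.95) ≈ 88.124.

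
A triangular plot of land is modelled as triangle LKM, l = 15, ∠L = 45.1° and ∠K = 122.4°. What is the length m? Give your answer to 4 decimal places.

The third angle is ∠M = 180° − ∠L − ∠K = 12.50°.
Law of sines: m = l·sin M/sin L ≈ 4.5834.

4.5834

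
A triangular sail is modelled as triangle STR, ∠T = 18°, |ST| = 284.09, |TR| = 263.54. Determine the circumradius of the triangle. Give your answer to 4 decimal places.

By the law of cosines, |RS|² = |ST|² + |TR|² − 2·|ST|·|TR|·cos T = 7751, so |RS| ≈ 88.04.
Area = ½·|ST|·|TR|·sin T ≈ 11568.
Circumradius = |RS|/(2 sin T) ≈ 142.45.

142.4514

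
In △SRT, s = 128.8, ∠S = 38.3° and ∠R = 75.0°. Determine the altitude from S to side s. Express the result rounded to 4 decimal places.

184.3642

The third angle is ∠T = 180° − ∠S − ∠R = 66.70°.
Law of sines: r = s·sin R/sin S ≈ 200.73.
Law of sines: t = s·sin T/sin S ≈ 190.87.
Area = ½·s·r·sin T ≈ 11873.
The altitude from S has length 2·area/s ≈ 184.36.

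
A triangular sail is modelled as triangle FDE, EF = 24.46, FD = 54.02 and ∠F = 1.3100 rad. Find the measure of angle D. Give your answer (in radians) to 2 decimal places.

∠D ≈ 0.46 rad

By the law of cosines, DE² = EF² + FD² − 2·EF·FD·cos F = 2835, so DE ≈ 53.245.
Law of cosines again: cos D = (FD² + DE² − EF²)/(2·FD·DE) ≈ 0.89610, so ∠D ≈ 0.4599 rad.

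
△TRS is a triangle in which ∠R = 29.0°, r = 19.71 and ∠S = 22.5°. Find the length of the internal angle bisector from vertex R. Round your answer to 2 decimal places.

20.23

The third angle is ∠T = 180° − ∠R − ∠S = 128.50°.
Law of sines: t = r·sin T/sin R ≈ 31.817.
Law of sines: s = r·sin S/sin R ≈ 15.558.
The bisector from R has length 2·s·t·cos(∠R/2)/(s+t) ≈ 20.232.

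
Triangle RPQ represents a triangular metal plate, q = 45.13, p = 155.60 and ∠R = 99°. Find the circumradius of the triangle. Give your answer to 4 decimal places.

85.3796

By the law of cosines, r² = p² + q² − 2·p·q·cos R = 28445, so r ≈ 168.66.
Area = ½·p·q·sin R ≈ 3467.9.
Circumradius = r/(2 sin R) ≈ 85.38.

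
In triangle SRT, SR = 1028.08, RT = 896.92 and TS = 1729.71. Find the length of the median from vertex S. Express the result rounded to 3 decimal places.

m_S ≈ 1350.299

Median from S: ½√(2·TS² + 2·SR² − RT²) ≈ 1350.3.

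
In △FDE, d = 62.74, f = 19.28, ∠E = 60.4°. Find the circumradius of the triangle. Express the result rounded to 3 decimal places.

By the law of cosines, e² = f² + d² − 2·f·d·cos E = 3113.1, so e ≈ 55.795.
Area = ½·f·d·sin E ≈ 525.88.
Circumradius = e/(2 sin E) ≈ 32.085.

R ≈ 32.085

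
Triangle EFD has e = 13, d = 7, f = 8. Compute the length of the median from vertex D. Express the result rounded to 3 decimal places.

Median from D: ½√(2·e² + 2·f² − d²) ≈ 10.21.

10.210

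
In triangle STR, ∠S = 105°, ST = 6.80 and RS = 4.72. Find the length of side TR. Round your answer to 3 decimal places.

By the law of cosines, TR² = RS² + ST² − 2·RS·ST·cos S = 85.133, so TR ≈ 9.2267.

9.227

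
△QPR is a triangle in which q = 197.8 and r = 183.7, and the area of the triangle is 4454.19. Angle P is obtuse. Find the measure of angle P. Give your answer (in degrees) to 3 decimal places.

From area = ½·r·q·sin P, we get sin P = 2·area/(r·q) ≈ 0.24517.
Taking the obtuse solution, ∠P ≈ 165.81°.

∠P ≈ 165.808°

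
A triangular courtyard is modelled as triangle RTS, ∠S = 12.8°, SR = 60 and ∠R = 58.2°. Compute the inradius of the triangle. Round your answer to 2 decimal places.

r ≈ 5.60

The third angle is ∠T = 180° − ∠S − ∠R = 109.00°.
Law of sines: TS = SR·sin R/sin T ≈ 53.932.
Law of sines: RT = SR·sin S/sin T ≈ 14.059.
Area = ½·SR·TS·sin S ≈ 358.46.
Semiperimeter s = (53.932+60+14.059)/2 = 63.995.
Inradius = area/s = 358.46/63.995 ≈ 5.6013.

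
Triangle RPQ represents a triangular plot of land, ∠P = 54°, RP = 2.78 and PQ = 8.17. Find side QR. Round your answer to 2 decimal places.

6.91

By the law of cosines, QR² = RP² + PQ² − 2·RP·PQ·cos P = 47.777, so QR ≈ 6.9121.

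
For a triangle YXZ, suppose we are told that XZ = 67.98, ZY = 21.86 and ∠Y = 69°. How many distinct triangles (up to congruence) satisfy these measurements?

ZY·sin Y = 21.86·sin(69°) ≈ 20.41.
Since XZ ≥ ZY, exactly one triangle exists.

1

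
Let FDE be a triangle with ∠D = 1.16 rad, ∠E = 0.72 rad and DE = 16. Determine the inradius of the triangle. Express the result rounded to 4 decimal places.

The third angle is ∠F = π − ∠D − ∠E = 1.262 rad.
Law of sines: EF = DE·sin D/sin F ≈ 15.399.
Law of sines: FD = DE·sin E/sin F ≈ 11.075.
Area = ½·DE·EF·sin E ≈ 81.232.
Semiperimeter s = (16+15.399+11.075)/2 = 21.237.
Inradius = area/s = 81.232/21.237 ≈ 3.825.

3.8250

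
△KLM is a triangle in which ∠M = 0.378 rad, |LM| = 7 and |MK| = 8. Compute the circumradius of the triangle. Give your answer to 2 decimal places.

R ≈ 4.04

By the law of cosines, |KL|² = |LM|² + |MK|² − 2·|LM|·|MK|·cos M = 8.9067, so |KL| ≈ 2.9844.
Area = ½·|LM|·|MK|·sin M ≈ 10.334.
Circumradius = |KL|/(2 sin M) ≈ 4.0432.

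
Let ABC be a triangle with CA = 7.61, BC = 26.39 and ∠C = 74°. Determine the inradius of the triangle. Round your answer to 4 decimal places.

3.2516

By the law of cosines, AB² = BC² + CA² − 2·BC·CA·cos C = 643.63, so AB ≈ 25.37.
Area = ½·BC·CA·sin C ≈ 96.524.
Semiperimeter s = (26.39+7.61+25.37)/2 = 29.685.
Inradius = area/s = 96.524/29.685 ≈ 3.2516.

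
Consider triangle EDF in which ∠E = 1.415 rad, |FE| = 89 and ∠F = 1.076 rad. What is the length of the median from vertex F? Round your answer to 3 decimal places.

The third angle is ∠D = π − ∠F − ∠E = 0.651 rad.
Law of sines: |DF| = |FE|·sin E/sin D ≈ 145.17.
Law of sines: |ED| = |FE|·sin F/sin D ≈ 129.32.
Median from F: ½√(2·|DF|² + 2·|FE|² − |ED|²) ≈ 101.57.

101.569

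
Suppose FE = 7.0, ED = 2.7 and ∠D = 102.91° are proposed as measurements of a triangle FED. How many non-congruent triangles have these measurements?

ED·sin D = 2.7·sin(102.91°) ≈ 2.632.
Since ∠D is not acute, a triangle exists only if FE > ED; here FE > ED, so there is exactly one triangle.

1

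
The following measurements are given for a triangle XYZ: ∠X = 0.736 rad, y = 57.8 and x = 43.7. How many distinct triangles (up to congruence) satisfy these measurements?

y·sin X = 57.8·sin(0.736 rad) ≈ 38.8.
Since y sin X < x < y (38.8 < 43.7 < 57.8), two triangles exist.

2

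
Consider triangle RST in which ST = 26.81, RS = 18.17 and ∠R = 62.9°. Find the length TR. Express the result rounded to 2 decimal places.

Law of sines: sin T = RS·sin R/ST ≈ 0.60333.
Since ST ≥ RS, only the acute value applies: ∠T ≈ 37.11°.
Then ∠S = 180° − ∠R − ∠T ≈ 79.99°.
Law of sines gives TR = ST·sin S/sin R ≈ 29.658.

29.66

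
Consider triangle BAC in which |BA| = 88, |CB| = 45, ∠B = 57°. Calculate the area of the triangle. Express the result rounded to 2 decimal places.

1660.57

Area = ½·|CB|·|BA|·sin B ≈ 1660.6.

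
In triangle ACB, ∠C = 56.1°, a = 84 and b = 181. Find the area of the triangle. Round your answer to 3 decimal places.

Area = ½·b·a·sin C ≈ 6309.8.

area ≈ 6309.753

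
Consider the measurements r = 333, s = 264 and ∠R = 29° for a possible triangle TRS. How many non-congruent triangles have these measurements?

s·sin R = 264·sin(29°) ≈ 128.
Since r ≥ s, exactly one triangle exists.

1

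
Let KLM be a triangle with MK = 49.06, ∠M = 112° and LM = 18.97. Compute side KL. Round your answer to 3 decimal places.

By the law of cosines, KL² = LM² + MK² − 2·LM·MK·cos M = 3464, so KL ≈ 58.856.

58.856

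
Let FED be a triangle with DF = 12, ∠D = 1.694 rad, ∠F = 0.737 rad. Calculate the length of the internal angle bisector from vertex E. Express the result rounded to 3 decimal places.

13.823

The third angle is ∠E = π − ∠D − ∠F = 0.711 rad.
Law of sines: ED = DF·sin F/sin E ≈ 12.364.
Law of sines: FE = DF·sin D/sin E ≈ 18.257.
The bisector from E has length 2·FE·ED·cos(∠E/2)/(FE+ED) ≈ 13.823.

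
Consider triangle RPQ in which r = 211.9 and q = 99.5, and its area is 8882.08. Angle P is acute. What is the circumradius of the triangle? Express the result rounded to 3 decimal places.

106.305

From area = ½·q·r·sin P, we get sin P = 2·area/(q·r) ≈ 0.84254.
Taking the acute solution, ∠P ≈ 57.41°.
Law of cosines then gives p ≈ 179.13.
Circumradius = p/(2 sin P) ≈ 106.31.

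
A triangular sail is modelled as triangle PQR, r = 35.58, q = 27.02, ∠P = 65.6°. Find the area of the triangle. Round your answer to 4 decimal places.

Area = ½·q·r·sin P ≈ 437.75.

437.7527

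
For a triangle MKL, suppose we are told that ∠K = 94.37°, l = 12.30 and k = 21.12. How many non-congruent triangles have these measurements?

1

l·sin K = 12.30·sin(94.37°) ≈ 12.26.
Since ∠K is not acute, a triangle exists only if k > l; here k > l, so there is exactly one triangle.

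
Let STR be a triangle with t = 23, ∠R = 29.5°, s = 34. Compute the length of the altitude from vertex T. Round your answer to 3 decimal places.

h_T ≈ 16.742

By the law of cosines, r² = s² + t² − 2·s·t·cos R = 323.76, so r ≈ 17.993.
Area = ½·s·t·sin R ≈ 192.54.
The altitude from T has length 2·area/t ≈ 16.742.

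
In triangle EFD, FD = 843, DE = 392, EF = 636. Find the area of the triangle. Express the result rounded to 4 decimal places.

Semiperimeter s = (843 + 392 + 636)/2 = 935.5.
Heron's formula: area = √(935.5·92.5·543.5·299.5) ≈ 1.1868e+05.

118683.6652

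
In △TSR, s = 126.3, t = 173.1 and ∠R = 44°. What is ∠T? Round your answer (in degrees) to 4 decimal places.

By the law of cosines, r² = t² + s² − 2·t·s·cos R = 14462, so r ≈ 120.26.
Law of cosines again: cos T = (s² + r² − t²)/(2·s·r) ≈ 0.01482, so ∠T ≈ 89.15°.

89.1508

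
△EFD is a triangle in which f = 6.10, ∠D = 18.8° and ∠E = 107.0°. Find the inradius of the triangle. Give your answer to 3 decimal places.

The third angle is ∠F = 180° − ∠D − ∠E = 54.20°.
Law of sines: e = f·sin E/sin F ≈ 7.1924.
Law of sines: d = f·sin D/sin F ≈ 2.4238.
Area = ½·f·e·sin D ≈ 7.0694.
Semiperimeter s = (7.1924+6.1+2.4238)/2 = 7.8581.
Inradius = area/s = 7.0694/7.8581 ≈ 0.89964.

r ≈ 0.900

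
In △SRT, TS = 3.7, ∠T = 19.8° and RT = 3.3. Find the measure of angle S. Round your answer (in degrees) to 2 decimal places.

By the law of cosines, SR² = RT² + TS² − 2·RT·TS·cos T = 1.6037, so SR ≈ 1.2664.
Law of cosines again: cos S = (TS² + SR² − RT²)/(2·TS·SR) ≈ 0.46992, so ∠S ≈ 61.97°.

∠S ≈ 61.97°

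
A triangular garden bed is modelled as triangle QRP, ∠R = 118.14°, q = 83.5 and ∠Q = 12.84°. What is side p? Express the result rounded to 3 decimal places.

The third angle is ∠P = 180° − ∠Q − ∠R = 49.02°.
Law of sines: p = q·sin P/sin Q ≈ 283.66.

283.659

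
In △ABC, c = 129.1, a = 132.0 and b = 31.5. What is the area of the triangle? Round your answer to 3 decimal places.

Semiperimeter s = (132 + 31.5 + 129.1)/2 = 146.3.
Heron's formula: area = √(146.3·14.3·114.8·17.2) ≈ 2032.5.

area ≈ 2032.476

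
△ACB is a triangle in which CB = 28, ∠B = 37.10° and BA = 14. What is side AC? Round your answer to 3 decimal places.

18.833

By the law of cosines, AC² = CB² + BA² − 2·CB·BA·cos B = 354.69, so AC ≈ 18.833.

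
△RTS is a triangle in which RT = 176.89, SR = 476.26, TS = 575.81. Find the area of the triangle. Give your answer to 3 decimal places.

area ≈ 37910.551

Semiperimeter s = (575.81 + 476.26 + 176.89)/2 = 614.48.
Heron's formula: area = √(614.48·38.67·138.22·437.59) ≈ 37911.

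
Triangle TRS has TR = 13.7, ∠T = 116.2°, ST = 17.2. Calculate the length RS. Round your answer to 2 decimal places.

By the law of cosines, RS² = ST² + TR² − 2·ST·TR·cos T = 691.6, so RS ≈ 26.298.

26.30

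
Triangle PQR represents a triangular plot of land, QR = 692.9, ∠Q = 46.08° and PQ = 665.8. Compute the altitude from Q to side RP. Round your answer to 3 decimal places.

By the law of cosines, RP² = PQ² + QR² − 2·PQ·QR·cos Q = 2.8339e+05, so RP ≈ 532.34.
Area = ½·PQ·QR·sin Q ≈ 1.6615e+05.
The altitude from Q has length 2·area/RP ≈ 624.22.

h_Q ≈ 624.225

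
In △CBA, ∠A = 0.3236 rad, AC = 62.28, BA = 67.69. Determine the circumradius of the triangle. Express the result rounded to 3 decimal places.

By the law of cosines, CB² = BA² + AC² − 2·BA·AC·cos A = 466.89, so CB ≈ 21.608.
Area = ½·BA·AC·sin A ≈ 670.26.
Circumradius = CB/(2 sin A) ≈ 33.976.

R ≈ 33.976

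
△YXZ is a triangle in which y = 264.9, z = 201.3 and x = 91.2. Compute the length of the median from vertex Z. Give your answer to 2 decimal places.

170.63

Median from Z: ½√(2·y² + 2·x² − z²) ≈ 170.63.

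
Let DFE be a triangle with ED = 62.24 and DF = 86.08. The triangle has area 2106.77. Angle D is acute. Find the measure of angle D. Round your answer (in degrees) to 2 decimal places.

From area = ½·ED·DF·sin D, we get sin D = 2·area/(ED·DF) ≈ 0.78646.
Taking the acute solution, ∠D ≈ 51.86°.

51.86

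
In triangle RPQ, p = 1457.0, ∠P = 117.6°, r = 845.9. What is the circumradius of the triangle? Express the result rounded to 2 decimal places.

Law of sines: sin R = r·sin P/p ≈ 0.51451.
Since p ≥ r, only the acute value applies: ∠R ≈ 30.96°.
Then ∠Q = 180° − ∠P − ∠R ≈ 31.44°.
Law of sines gives q = p·sin Q/sin P ≈ 857.45.
Circumradius = p/(2 sin P) ≈ 822.05.

822.05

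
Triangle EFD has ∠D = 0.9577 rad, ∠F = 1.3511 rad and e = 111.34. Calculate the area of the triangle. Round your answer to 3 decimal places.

area ≈ 6687.572

The third angle is ∠E = π − ∠F − ∠D = 0.8328 rad.
Law of sines: f = e·sin F/sin E ≈ 146.88.
Law of sines: d = e·sin D/sin E ≈ 123.09.
Area = ½·e·f·sin D ≈ 6687.6.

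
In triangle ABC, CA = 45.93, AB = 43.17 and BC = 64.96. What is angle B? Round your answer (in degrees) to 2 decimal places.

44.88

By the law of cosines, cos B = (AB² + BC² − CA²) / (2·AB·BC) ≈ 0.70853, so ∠B ≈ 44.88°.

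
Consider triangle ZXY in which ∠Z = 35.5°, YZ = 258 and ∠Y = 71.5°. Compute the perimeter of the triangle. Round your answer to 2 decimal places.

670.51

The third angle is ∠X = 180° − ∠Y − ∠Z = 73.00°.
Law of sines: XY = YZ·sin Z/sin X ≈ 156.67.
Law of sines: ZX = YZ·sin Y/sin X ≈ 255.85.
Semiperimeter s = (156.67+258+255.85)/2 = 335.26.
Perimeter = 156.67 + 258 + 255.85 = 670.51.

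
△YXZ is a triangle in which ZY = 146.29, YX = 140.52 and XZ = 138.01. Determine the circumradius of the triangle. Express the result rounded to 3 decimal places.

By the law of cosines, cos Y = (ZY² + YX² − XZ²) / (2·ZY·YX) ≈ 0.53754, so ∠Y ≈ 57.48°.
Circumradius = XZ/(2 sin Y) ≈ 81.833.

R ≈ 81.833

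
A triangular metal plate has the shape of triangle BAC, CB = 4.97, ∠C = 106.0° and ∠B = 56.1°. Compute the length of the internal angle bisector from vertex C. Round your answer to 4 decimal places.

t_C ≈ 4.3655

The third angle is ∠A = 180° − ∠C − ∠B = 17.90°.
Law of sines: AC = CB·sin B/sin A ≈ 13.421.
Law of sines: BA = CB·sin C/sin A ≈ 15.544.
The bisector from C has length 2·AC·CB·cos(∠C/2)/(AC+CB) ≈ 4.3655.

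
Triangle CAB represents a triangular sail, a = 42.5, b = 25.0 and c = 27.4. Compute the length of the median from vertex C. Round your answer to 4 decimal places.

32.0614

Median from C: ½√(2·a² + 2·b² − c²) ≈ 32.061.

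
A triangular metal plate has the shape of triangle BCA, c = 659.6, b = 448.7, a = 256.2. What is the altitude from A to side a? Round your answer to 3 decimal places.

Semiperimeter s = (448.7 + 659.6 + 256.2)/2 = 682.25.
Heron's formula: area = √(682.25·233.55·22.65·426.05) ≈ 39213.
The altitude from A has length 2·area/a ≈ 306.11.

306.110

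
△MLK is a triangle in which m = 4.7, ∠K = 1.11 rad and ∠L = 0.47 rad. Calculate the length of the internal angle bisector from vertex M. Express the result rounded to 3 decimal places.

t_M ≈ 2.009

The third angle is ∠M = π − ∠L − ∠K = 1.562 rad.
Law of sines: l = m·sin L/sin M ≈ 2.1287.
Law of sines: k = m·sin K/sin M ≈ 4.21.
The bisector from M has length 2·l·k·cos(∠M/2)/(l+k) ≈ 2.0086.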